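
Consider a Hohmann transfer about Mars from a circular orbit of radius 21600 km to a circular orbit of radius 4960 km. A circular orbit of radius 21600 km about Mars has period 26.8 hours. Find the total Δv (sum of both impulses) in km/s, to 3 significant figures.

Δv = 1.36 km/s

From Kepler's third law T² = 4π²r³/μ at r = 21600 km, T = 26.8 hours = 26.8 × 3600 s = 96480 s: μ = 4π²r³/T² = 42741.2 km³/s².
Semi-major axis of the transfer orbit: a_t = (21600 + 4960)/2 = 13280 km.
At r₁ the circular-orbit speed is v₁ = √(μ/r₁) = 1.4067 km/s.
Transfer-orbit speed at r₁ (vis-viva): v_a = √[μ(2/r₁ − 1/a_t)] = 0.85968 km/s.
First burn Δv₁ = |v_a − v₁| = 0.5470 km/s.
Circular speed at r₂: v₂ = √(μ/r₂) = 2.9355 km/s.
Transfer-orbit speed at r₂: v_p = √[μ(2/r₂ − 1/a_t)] = 3.7438 km/s.
Second burn Δv₂ = |v₂ − v_p| = 0.8083 km/s.
Δv = Δv₁ + Δv₂ = 0.5470 + 0.8083 = 1.355 km/s.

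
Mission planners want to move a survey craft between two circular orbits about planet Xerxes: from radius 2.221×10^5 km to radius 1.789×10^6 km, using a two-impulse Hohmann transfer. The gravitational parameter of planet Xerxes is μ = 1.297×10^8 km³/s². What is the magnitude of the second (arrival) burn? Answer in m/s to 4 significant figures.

Δv₂ = 4513 m/s

Transfer-ellipse semi-major axis a_t = (r₁ + r₂)/2 = (2.221×10^5 + 1.789×10^6)/2 = 1.00555×10^6 km.
On the circular orbit at r = 1.789×10^6 km, v_c = √(μ/r) = 8.515 km/s.
Vis-viva on the transfer ellipse at r = 1.789×10^6 km gives v_t = √[μ(2/r − 1/a_t)] = 4.002 km/s.
Δv₂ = |v_t − v_c| = |4.002 − 8.515| = 4.513 km/s.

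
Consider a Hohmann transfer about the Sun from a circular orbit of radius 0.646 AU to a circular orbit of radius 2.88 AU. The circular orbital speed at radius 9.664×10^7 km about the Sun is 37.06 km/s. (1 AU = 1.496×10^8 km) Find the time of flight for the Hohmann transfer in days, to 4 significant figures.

From the circular-orbit relation v² = μ/r at r = 9.664×10^7 km: μ = v²r = (37.06)² × 9.664×10^7 = 1.32730×10^11 km³/s².
In km: r₁ = 0.646 × 1.496×10^8 = 9.66416×10^7 km; r₂ = 2.88 × 1.496×10^8 = 4.30848×10^8 km.
The Hohmann ellipse has a_t = (r₁ + r₂)/2 = 2.637448×10^8 km.
Transfer time t = π√(a_t³/μ) = π√((2.637448×10^8)³ / 1.32730×10^11) = 3.694×10^7 s.
Converting: 3.694×10^7 s ÷ 86400 s/day = 427.5 days.

t = 427.5 days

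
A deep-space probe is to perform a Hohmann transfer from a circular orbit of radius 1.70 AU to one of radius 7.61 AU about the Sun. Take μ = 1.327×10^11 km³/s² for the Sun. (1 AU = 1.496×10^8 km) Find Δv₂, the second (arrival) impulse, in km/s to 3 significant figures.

In km: r₁ = 1.70 × 1.496×10^8 = 2.5432×10^8 km; r₂ = 7.61 × 1.496×10^8 = 1.138456×10^9 km.
Transfer-ellipse semi-major axis a_t = (r₁ + r₂)/2 = (2.5432×10^8 + 1.138456×10^9)/2 = 6.96388×10^8 km.
Circular speed at r = 1.138456×10^9 km: v_c = √(μ/r) = 10.796 km/s.
Vis-viva on the transfer ellipse at r = 1.138456×10^9 km gives v_t = √[μ(2/r − 1/a_t)] = 6.5244 km/s.
Δv₂ = |v_t − v_c| = |6.5244 − 10.796| = 4.272 km/s.

Δv₂ = 4.27 km/s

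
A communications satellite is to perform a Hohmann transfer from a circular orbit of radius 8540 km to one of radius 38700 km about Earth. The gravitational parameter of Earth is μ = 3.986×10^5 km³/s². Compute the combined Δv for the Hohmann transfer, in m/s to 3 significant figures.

The Hohmann ellipse has a_t = (r₁ + r₂)/2 = 23620 km.
Circular speed at r₁: v₁ = √(μ/r₁) = √(3.986×10^5/8540) = 6.832 km/s.
On the transfer ellipse at r₁, v² = μ(2/r − 1/a) gives v_p = √[μ(2/r₁ − 1/a_t)] = 8.745 km/s.
First burn Δv₁ = |v_p − v₁| = 1.913 km/s.
Circular speed at r₂: v₂ = √(μ/r₂) = 3.20932 km/s.
Transfer-orbit speed at r₂: v_a = √[μ(2/r₂ − 1/a_t)] = 1.92975 km/s.
Second burn Δv₂ = |v₂ − v_a| = 1.280 km/s.
Total Δv = Δv₁ + Δv₂ = 3.193 km/s.

Δv = 3190 m/s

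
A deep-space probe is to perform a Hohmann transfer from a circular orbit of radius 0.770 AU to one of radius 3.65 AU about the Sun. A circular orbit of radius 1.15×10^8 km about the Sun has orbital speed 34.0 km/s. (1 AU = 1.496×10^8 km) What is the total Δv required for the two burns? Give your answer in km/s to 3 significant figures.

From the circular-orbit relation v² = μ/r at r = 1.15×10^8 km: μ = v²r = (34.0)² × 1.15×10^8 = 1.32940×10^11 km³/s².
In km: r₁ = 0.770 × 1.496×10^8 = 1.15192×10^8 km; r₂ = 3.65 × 1.496×10^8 = 5.4604×10^8 km.
Semi-major axis of the transfer orbit: a_t = (1.15192×10^8 + 5.4604×10^8)/2 = 3.30616×10^8 km.
At r₁ the circular-orbit speed is v₁ = √(μ/r₁) = 33.9717 km/s.
On the transfer ellipse at r₁, vis-viva equation gives v_p = √[μ(2/r₁ − 1/a_t)] = 43.6583 km/s.
First burn Δv₁ = |v_p − v₁| = 9.687 km/s.
At r₂, v₂ = √(μ/r₂) = 15.603 km/s.
Transfer-orbit speed at r₂: v_a = √[μ(2/r₂ − 1/a_t)] = 9.2101 km/s.
Second burn Δv₂ = |v₂ − v_a| = 6.393 km/s.
Δv = Δv₁ + Δv₂ = 9.687 + 6.393 = 16.08 km/s.

Δv = 16.1 km/s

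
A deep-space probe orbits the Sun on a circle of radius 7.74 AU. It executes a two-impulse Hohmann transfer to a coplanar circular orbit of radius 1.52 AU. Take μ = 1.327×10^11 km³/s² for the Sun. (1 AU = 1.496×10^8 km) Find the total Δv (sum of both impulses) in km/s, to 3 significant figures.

In km: r₁ = 7.74 × 1.496×10^8 = 1.157904×10^9 km; r₂ = 1.52 × 1.496×10^8 = 2.27392×10^8 km.
The Hohmann ellipse has a_t = (r₁ + r₂)/2 = 6.92648×10^8 km.
Circular speed at r₁: v₁ = √(μ/r₁) = √(1.327×10^11/1.157904×10^9) = 10.705 km/s.
On the transfer ellipse at r₁, v² = μ(2/r − 1/a) gives v_a = √[μ(2/r₁ − 1/a_t)] = 6.1338 km/s.
First burn Δv₁ = |v_a − v₁| = 4.571 km/s.
Circular speed at r₂: v₂ = √(μ/r₂) = 24.157 km/s.
Transfer-orbit speed at r₂: v_p = √[μ(2/r₂ − 1/a_t)] = 31.234 km/s.
Second burn Δv₂ = |v₂ − v_p| = 7.077 km/s.
Δv = Δv₁ + Δv₂ = 4.571 + 7.077 = 11.65 km/s.

Δv = 11.6 km/s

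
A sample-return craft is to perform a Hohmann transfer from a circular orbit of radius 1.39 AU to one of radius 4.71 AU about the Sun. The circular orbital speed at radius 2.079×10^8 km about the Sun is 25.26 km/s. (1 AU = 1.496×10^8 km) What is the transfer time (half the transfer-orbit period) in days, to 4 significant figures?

t = 973.0 days

From the circular-orbit relation v² = μ/r at r = 2.079×10^8 km: μ = v²r = (25.26)² × 2.079×10^8 = 1.32654×10^11 km³/s².
In km: r₁ = 1.39 × 1.496×10^8 = 2.07944×10^8 km; r₂ = 4.71 × 1.496×10^8 = 7.04616×10^8 km.
The Hohmann ellipse has a_t = (r₁ + r₂)/2 = 4.5628×10^8 km.
By Kepler's third law the transfer-orbit period is T = 2π√(a_t³/μ), so t = T/2 = 8.407×10^7 s.
Converting: 8.407×10^7 s ÷ 86400 s/day = 973.0 days.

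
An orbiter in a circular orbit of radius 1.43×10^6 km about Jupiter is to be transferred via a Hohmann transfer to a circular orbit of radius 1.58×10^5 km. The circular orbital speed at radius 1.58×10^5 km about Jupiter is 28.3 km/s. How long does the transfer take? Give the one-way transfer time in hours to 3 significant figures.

t = 54.9 hours

From the circular-orbit relation v² = μ/r at r = 1.58×10^5 km: μ = v²r = (28.3)² × 1.58×10^5 = 1.26541×10^8 km³/s².
Semi-major axis of the transfer orbit: a_t = (1.430×10^6 + 1.580×10^5)/2 = 7.940×10^5 km.
By Kepler's third law the transfer-orbit period is T = 2π√(a_t³/μ), so t = T/2 = 1.976×10^5 s.
Converting: 1.976×10^5 s ÷ 3600 s/hour = 54.9 hours.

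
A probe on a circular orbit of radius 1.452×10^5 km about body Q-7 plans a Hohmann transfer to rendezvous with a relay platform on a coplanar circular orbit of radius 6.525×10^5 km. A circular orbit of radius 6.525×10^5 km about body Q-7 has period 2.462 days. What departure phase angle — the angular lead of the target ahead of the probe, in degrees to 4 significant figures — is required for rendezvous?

φ = 93.98°

From Kepler's third law T² = 4π²r³/μ at r = 6.525×10^5 km, T = 2.462 days = 2.462 × 86400 s = 2.127168×10^5 s: μ = 4π²r³/T² = 2.42381×10^8 km³/s².
Transfer-ellipse semi-major axis a_t = (r₁ + r₂)/2 = (1.452×10^5 + 6.525×10^5)/2 = 3.9885×10^5 km.
Transfer time t = π√(a_t³/μ) = 50829 s.
Target angular speed ω₂ = √(μ/r₂³) = 2.9538×10^-5 rad/s.
Angle swept by the target during transfer: ω₂·t = 1.5014 rad = 86.02°.
The probe traverses 180° on the transfer ellipse, so the target must lead by 180° − 86.02° = 93.98°.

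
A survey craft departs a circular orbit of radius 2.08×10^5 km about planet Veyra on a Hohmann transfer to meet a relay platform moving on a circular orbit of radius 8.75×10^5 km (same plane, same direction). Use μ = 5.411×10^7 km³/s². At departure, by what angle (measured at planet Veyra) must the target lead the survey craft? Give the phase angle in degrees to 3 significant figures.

φ = 92.4°

Transfer-ellipse semi-major axis a_t = (r₁ + r₂)/2 = (2.080×10^5 + 8.750×10^5)/2 = 5.415×10^5 km.
Transfer time t = π√(a_t³/μ) = 1.70180×10^5 s.
The target's mean motion on its circular orbit is ω₂ = √(μ/r₂³) = 8.98725×10^-6 rad/s.
Angle swept by the target during transfer: ω₂·t = 1.5295 rad = 87.63°.
Arrival is 180° from departure on the ellipse, so φ = 180° − 87.63° = 92.4°.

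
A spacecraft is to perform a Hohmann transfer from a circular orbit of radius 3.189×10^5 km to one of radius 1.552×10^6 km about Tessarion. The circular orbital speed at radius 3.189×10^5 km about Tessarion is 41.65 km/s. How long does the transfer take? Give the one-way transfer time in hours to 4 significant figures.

t = 33.57 hours

From the circular-orbit relation v² = μ/r at r = 3.189×10^5 km: μ = v²r = (41.65)² × 3.189×10^5 = 5.53203×10^8 km³/s².
Semi-major axis of the transfer orbit: a_t = (3.189×10^5 + 1.552×10^6)/2 = 9.3545×10^5 km.
Half the transfer-orbit period gives t = π√(a_t³/μ) = 1.2085×10^5 s.
Converting: 1.2085×10^5 s ÷ 3600 s/hour = 33.57 hours.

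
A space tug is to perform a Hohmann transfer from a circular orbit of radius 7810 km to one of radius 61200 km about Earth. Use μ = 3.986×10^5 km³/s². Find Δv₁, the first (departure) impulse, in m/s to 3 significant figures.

Semi-major axis of the transfer orbit: a_t = (7810 + 61200)/2 = 34505 km.
Circular speed at r = 7810 km: v_c = √(μ/r) = 7.144 km/s.
Transfer-orbit speed at the same r (vis-viva, a = a_t): v_t = √[μ(2/r − 1/a_t)] = 9.514 km/s.
Δv₁ = |v_t − v_c| = |9.514 − 7.144| = 2.370 km/s.

Δv₁ = 2370 m/s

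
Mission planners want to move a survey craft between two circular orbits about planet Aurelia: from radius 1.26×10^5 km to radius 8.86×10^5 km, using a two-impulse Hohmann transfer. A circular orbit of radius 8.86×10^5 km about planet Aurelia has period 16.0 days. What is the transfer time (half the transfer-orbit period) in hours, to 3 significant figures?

From Kepler's third law T² = 4π²r³/μ at r = 8.86×10^5 km, T = 16.0 days = 16.0 × 86400 s = 1.3824×10^6 s: μ = 4π²r³/T² = 1.43679×10^7 km³/s².
Transfer-ellipse semi-major axis a_t = (r₁ + r₂)/2 = (1.260×10^5 + 8.860×10^5)/2 = 5.060×10^5 km.
Half the transfer-orbit period gives t = π√(a_t³/μ) = 2.983×10^5 s.
Converting: 2.983×10^5 s ÷ 3600 s/hour = 82.9 hours.

t = 82.9 hours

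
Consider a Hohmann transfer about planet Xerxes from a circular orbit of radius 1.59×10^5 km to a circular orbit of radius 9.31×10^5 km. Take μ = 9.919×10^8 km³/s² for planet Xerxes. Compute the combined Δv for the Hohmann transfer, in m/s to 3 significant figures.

Semi-major axis of the transfer orbit: a_t = (1.590×10^5 + 9.310×10^5)/2 = 5.450×10^5 km.
Circular speed at r₁: v₁ = √(μ/r₁) = √(9.919×10^8/1.590×10^5) = 78.983 km/s.
Transfer-orbit speed at r₁ (vis-viva): v_p = √[μ(2/r₁ − 1/a_t)] = 103.23 km/s.
First burn Δv₁ = |v_p − v₁| = 24.25 km/s.
At r₂, v₂ = √(μ/r₂) = 32.64 km/s.
Transfer-orbit speed at r₂: v_a = √[μ(2/r₂ − 1/a_t)] = 17.63 km/s.
Second burn Δv₂ = |v₂ − v_a| = 15.01 km/s.
Δv = Δv₁ + Δv₂ = 24.25 + 15.01 = 39.26 km/s.

Δv = 39300 m/s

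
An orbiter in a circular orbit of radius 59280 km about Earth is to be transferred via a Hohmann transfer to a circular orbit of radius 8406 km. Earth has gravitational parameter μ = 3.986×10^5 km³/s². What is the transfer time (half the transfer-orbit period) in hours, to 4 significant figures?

t = 8.606 hours

Transfer-ellipse semi-major axis a_t = (r₁ + r₂)/2 = (59280 + 8406)/2 = 33843 km.
Half the transfer-orbit period gives t = π√(a_t³/μ) = 30980 s.
Converting: 30980 s ÷ 3600 s/hour = 8.606 hours.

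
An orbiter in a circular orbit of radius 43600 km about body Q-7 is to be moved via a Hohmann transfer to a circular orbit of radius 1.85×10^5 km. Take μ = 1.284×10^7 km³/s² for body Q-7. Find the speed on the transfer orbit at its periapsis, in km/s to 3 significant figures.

Semi-major axis of the transfer orbit: a_t = (43600 + 1.850×10^5)/2 = 1.143×10^5 km.
The periapsis of the transfer ellipse is at r = 43600 km.
From the vis-viva equation, v = √[μ(2/r − 1/a_t)] = 21.83 km/s.

v = 21.8 km/s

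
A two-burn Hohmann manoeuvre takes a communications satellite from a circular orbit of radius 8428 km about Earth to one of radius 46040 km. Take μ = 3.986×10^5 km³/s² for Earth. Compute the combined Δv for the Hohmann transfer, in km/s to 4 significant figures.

The Hohmann ellipse has a_t = (r₁ + r₂)/2 = 27234 km.
Circular speed at r₁: v₁ = √(μ/r₁) = √(3.986×10^5/8428) = 6.87712 km/s.
On the transfer ellipse at r₁, v² = μ(2/r − 1/a) gives v_p = √[μ(2/r₁ − 1/a_t)] = 8.94166 km/s.
First burn Δv₁ = |v_p − v₁| = 2.0645 km/s.
At r₂, v₂ = √(μ/r₂) = 2.9424 km/s.
Transfer-orbit speed at r₂: v_a = √[μ(2/r₂ − 1/a_t)] = 1.6368 km/s.
Second burn Δv₂ = |v₂ − v_a| = 1.3056 km/s.
Δv = Δv₁ + Δv₂ = 2.0645 + 1.3056 = 3.370 km/s.

Δv = 3.370 km/s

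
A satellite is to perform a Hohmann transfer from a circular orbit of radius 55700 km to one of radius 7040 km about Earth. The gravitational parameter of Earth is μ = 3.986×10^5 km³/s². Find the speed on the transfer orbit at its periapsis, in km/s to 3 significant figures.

The Hohmann ellipse has a_t = (r₁ + r₂)/2 = 31370 km.
The periapsis of the transfer ellipse is at r = 7040 km.
Vis-viva: v = √[μ(2/r − 1/a_t)] = √[3.986×10^5 × (2/7040 − 1/31370)] = 10.03 km/s.

v = 10.0 km/s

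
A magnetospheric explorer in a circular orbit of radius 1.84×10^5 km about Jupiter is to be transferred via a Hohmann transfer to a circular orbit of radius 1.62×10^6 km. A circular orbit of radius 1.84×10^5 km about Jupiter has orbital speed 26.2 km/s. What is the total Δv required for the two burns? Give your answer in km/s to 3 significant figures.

Δv = 13.8 km/s

From the circular-orbit relation v² = μ/r at r = 1.84×10^5 km: μ = v²r = (26.2)² × 1.84×10^5 = 1.26305×10^8 km³/s².
Transfer-ellipse semi-major axis a_t = (r₁ + r₂)/2 = (1.840×10^5 + 1.620×10^6)/2 = 9.020×10^5 km.
Circular speed at r₁: v₁ = √(μ/r₁) = √(1.26305×10^8/1.840×10^5) = 26.200 km/s.
Transfer-orbit speed at r₁ (vis-viva equation): v_p = √[μ(2/r₁ − 1/a_t)] = 35.112 km/s.
First burn Δv₁ = |v_p − v₁| = 8.912 km/s.
At r₂, v₂ = √(μ/r₂) = 8.830 km/s.
Transfer-orbit speed at r₂: v_a = √[μ(2/r₂ − 1/a_t)] = 3.988 km/s.
Second burn Δv₂ = |v₂ − v_a| = 4.842 km/s.
Total Δv = Δv₁ + Δv₂ = 13.75 km/s.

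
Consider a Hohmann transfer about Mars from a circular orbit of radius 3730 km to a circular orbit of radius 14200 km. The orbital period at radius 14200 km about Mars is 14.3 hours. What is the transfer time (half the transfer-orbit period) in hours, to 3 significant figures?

t = 3.59 hours

From Kepler's third law T² = 4π²r³/μ at r = 14200 km, T = 14.3 hours = 14.3 × 3600 s = 51480 s: μ = 4π²r³/T² = 42652.8 km³/s².
Semi-major axis of the transfer orbit: a_t = (3730 + 14200)/2 = 8965 km.
By Kepler's third law the transfer-orbit period is T = 2π√(a_t³/μ), so t = T/2 = 12910 s.
Converting: 12910 s ÷ 3600 s/hour = 3.59 hours.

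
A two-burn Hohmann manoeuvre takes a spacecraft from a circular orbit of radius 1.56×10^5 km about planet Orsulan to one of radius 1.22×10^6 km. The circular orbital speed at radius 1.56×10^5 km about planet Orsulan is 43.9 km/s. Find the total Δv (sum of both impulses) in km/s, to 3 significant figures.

From the circular-orbit relation v² = μ/r at r = 1.56×10^5 km: μ = v²r = (43.9)² × 1.56×10^5 = 3.00645×10^8 km³/s².
The Hohmann ellipse has a_t = (r₁ + r₂)/2 = 6.880×10^5 km.
At r₁ the circular-orbit speed is v₁ = √(μ/r₁) = 43.90 km/s.
Transfer-orbit speed at r₁ (v² = μ(2/r − 1/a)): v_p = √[μ(2/r₁ − 1/a_t)] = 58.46 km/s.
First burn Δv₁ = |v_p − v₁| = 14.56 km/s.
Circular speed at r₂: v₂ = √(μ/r₂) = 15.698 km/s.
Transfer-orbit speed at r₂: v_a = √[μ(2/r₂ − 1/a_t)] = 7.4751 km/s.
Second burn Δv₂ = |v₂ − v_a| = 8.223 km/s.
Δv = Δv₁ + Δv₂ = 14.56 + 8.223 = 22.78 km/s.

Δv = 22.8 km/s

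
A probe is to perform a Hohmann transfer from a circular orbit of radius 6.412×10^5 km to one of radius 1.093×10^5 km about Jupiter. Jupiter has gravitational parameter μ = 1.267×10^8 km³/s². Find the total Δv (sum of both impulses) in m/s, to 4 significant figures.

Δv = 16930 m/s

The Hohmann ellipse has a_t = (r₁ + r₂)/2 = 3.7525×10^5 km.
At r₁ the circular-orbit speed is v₁ = √(μ/r₁) = 14.05696 km/s.
On the transfer ellipse at r₁, v² = μ(2/r − 1/a) gives v_a = √[μ(2/r₁ − 1/a_t)] = 7.586497 km/s.
First burn Δv₁ = |v_a − v₁| = 6.470 km/s.
Circular speed at r₂: v₂ = √(μ/r₂) = 34.05 km/s.
Transfer-orbit speed at r₂: v_p = √[μ(2/r₂ − 1/a_t)] = 44.51 km/s.
Second burn Δv₂ = |v₂ − v_p| = 10.46 km/s.
Δv = Δv₁ + Δv₂ = 6.470 + 10.46 = 16.93 km/s.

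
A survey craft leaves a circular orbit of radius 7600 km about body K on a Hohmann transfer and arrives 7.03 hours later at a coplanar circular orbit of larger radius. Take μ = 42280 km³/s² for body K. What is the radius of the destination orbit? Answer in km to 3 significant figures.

Transfer time t = 7.03 hours = 25308 s, and t = π√(a_t³/μ).
So a_t = (μ t²/π²)^(1/3) = (42280 × (25308)² / π²)^(1/3) = 14000 km.
Since a_t = (r₁ + r₂)/2, r₂ = 2a_t − r₁ = 2×14000 − 7600 = 20400 km.

r₂ = 20400 km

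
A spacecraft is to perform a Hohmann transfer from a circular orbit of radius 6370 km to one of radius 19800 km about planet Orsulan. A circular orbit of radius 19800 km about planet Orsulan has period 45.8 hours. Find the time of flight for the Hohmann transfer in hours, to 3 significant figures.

From Kepler's third law T² = 4π²r³/μ at r = 19800 km, T = 45.8 hours = 45.8 × 3600 s = 1.6488×10^5 s: μ = 4π²r³/T² = 11272.5 km³/s².
Semi-major axis of the transfer orbit: a_t = (6370 + 19800)/2 = 13085 km.
By Kepler's third law the transfer-orbit period is T = 2π√(a_t³/μ), so t = T/2 = 44290 s.
Converting: 44290 s ÷ 3600 s/hour = 12.3 hours.

t = 12.3 hours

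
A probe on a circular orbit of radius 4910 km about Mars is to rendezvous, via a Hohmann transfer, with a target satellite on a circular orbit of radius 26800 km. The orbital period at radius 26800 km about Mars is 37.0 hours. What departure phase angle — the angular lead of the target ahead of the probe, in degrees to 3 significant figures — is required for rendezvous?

From Kepler's third law T² = 4π²r³/μ at r = 26800 km, T = 37.0 hours = 37.0 × 3600 s = 1.332×10^5 s: μ = 4π²r³/T² = 42830.7 km³/s².
Transfer-ellipse semi-major axis a_t = (r₁ + r₂)/2 = (4910 + 26800)/2 = 15855 km.
The half-period of the transfer ellipse is t = π√(a_t³/μ) = 30305.5 s.
Target angular speed ω₂ = √(μ/r₂³) = 4.71711×10^-5 rad/s.
Angle swept by the target during transfer: ω₂·t = 1.42954 rad = 81.91°.
Arrival is 180° from departure on the ellipse, so φ = 180° − 81.91° = 98.1°.

φ = 98.1°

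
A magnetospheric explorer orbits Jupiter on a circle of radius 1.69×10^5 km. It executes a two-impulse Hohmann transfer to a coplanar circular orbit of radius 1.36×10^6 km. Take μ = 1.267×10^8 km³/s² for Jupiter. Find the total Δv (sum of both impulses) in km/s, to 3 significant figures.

Transfer-ellipse semi-major axis a_t = (r₁ + r₂)/2 = (1.690×10^5 + 1.360×10^6)/2 = 7.645×10^5 km.
At r₁ the circular-orbit speed is v₁ = √(μ/r₁) = 27.381 km/s.
On the transfer ellipse at r₁, vis-viva gives v_p = √[μ(2/r₁ − 1/a_t)] = 36.520 km/s.
First burn Δv₁ = |v_p − v₁| = 9.139 km/s.
At r₂, v₂ = √(μ/r₂) = 9.652 km/s.
Transfer-orbit speed at r₂: v_a = √[μ(2/r₂ − 1/a_t)] = 4.538 km/s.
Second burn Δv₂ = |v₂ − v_a| = 5.114 km/s.
Δv = Δv₁ + Δv₂ = 9.139 + 5.114 = 14.25 km/s.

Δv = 14.3 km/s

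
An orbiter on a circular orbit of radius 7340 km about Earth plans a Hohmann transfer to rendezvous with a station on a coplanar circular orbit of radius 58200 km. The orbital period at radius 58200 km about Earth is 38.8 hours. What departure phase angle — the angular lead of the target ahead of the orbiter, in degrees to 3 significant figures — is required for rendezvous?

φ = 104°

From Kepler's third law T² = 4π²r³/μ at r = 58200 km, T = 38.8 hours = 38.8 × 3600 s = 1.3968×10^5 s: μ = 4π²r³/T² = 3.98897×10^5 km³/s².
The Hohmann ellipse has a_t = (r₁ + r₂)/2 = 32770 km.
Transfer time t = π√(a_t³/μ) = 29507.6 s.
The target's mean motion on its circular orbit is ω₂ = √(μ/r₂³) = 4.49827×10^-5 rad/s.
Angle swept by the target during transfer: ω₂·t = 1.3273 rad = 76.05°.
Arrival is 180° from departure on the ellipse, so φ = 180° − 76.05° = 104°.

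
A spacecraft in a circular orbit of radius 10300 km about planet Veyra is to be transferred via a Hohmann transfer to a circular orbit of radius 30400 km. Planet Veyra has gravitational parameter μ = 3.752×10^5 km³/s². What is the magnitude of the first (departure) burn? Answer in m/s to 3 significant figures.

The Hohmann ellipse has a_t = (r₁ + r₂)/2 = 20350 km.
Circular speed at r = 10300 km: v_c = √(μ/r) = 6.0355 km/s.
Vis-viva on the transfer ellipse at r = 10300 km gives v_t = √[μ(2/r − 1/a_t)] = 7.3768 km/s.
Δv₁ = |v_t − v_c| = |7.3768 − 6.0355| = 1.341 km/s.

Δv₁ = 1340 m/s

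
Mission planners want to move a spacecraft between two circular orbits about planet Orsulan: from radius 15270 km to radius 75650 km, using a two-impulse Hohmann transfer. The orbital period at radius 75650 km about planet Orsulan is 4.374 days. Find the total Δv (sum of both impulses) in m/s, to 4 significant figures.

Δv = 1341 m/s

From Kepler's third law T² = 4π²r³/μ at r = 75650 km, T = 4.374 days = 4.374 × 86400 s = 3.779136×10^5 s: μ = 4π²r³/T² = 1.19674×10^5 km³/s².
Semi-major axis of the transfer orbit: a_t = (15270 + 75650)/2 = 45460 km.
Circular speed at r₁: v₁ = √(μ/r₁) = √(1.19674×10^5/15270) = 2.7995 km/s.
Transfer-orbit speed at r₁ (vis-viva equation): v_p = √[μ(2/r₁ − 1/a_t)] = 3.6114 km/s.
First burn Δv₁ = |v_p − v₁| = 0.8119 km/s.
Circular speed at r₂: v₂ = √(μ/r₂) = 1.2578 km/s.
Transfer-orbit speed at r₂: v_a = √[μ(2/r₂ − 1/a_t)] = 0.72896 km/s.
Second burn Δv₂ = |v₂ − v_a| = 0.5288 km/s.
Total Δv = Δv₁ + Δv₂ = 1.341 km/s.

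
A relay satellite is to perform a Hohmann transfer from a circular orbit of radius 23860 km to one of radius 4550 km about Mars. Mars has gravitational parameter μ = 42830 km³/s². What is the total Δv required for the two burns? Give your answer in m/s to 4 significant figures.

Δv = 1490 m/s

Semi-major axis of the transfer orbit: a_t = (23860 + 4550)/2 = 14205 km.
At r₁ the circular-orbit speed is v₁ = √(μ/r₁) = 1.3398 km/s.
Transfer-orbit speed at r₁ (vis-viva): v_a = √[μ(2/r₁ − 1/a_t)] = 0.75827 km/s.
First burn Δv₁ = |v_a − v₁| = 0.5815 km/s.
At r₂, v₂ = √(μ/r₂) = 3.0681 km/s.
Transfer-orbit speed at r₂: v_p = √[μ(2/r₂ − 1/a_t)] = 3.9763 km/s.
Second burn Δv₂ = |v₂ − v_p| = 0.9082 km/s.
Total Δv = Δv₁ + Δv₂ = 1.490 km/s.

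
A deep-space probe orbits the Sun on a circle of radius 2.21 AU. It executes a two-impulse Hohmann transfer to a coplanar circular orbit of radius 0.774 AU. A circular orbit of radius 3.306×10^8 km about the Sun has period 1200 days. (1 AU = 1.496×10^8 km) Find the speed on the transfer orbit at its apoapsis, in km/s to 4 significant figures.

v = 14.43 km/s

From Kepler's third law T² = 4π²r³/μ at r = 3.306×10^8 km, T = 1200 days = 1200 × 86400 s = 1.0368×10^8 s: μ = 4π²r³/T² = 1.32702×10^11 km³/s².
In km: r₁ = 2.21 × 1.496×10^8 = 3.30616×10^8 km; r₂ = 0.774 × 1.496×10^8 = 1.157904×10^8 km.
Transfer-ellipse semi-major axis a_t = (r₁ + r₂)/2 = (3.30616×10^8 + 1.157904×10^8)/2 = 2.232032×10^8 km.
At apoapsis, r = 3.30616×10^8 km.
From the vis-viva equation, v = √[μ(2/r − 1/a_t)] = 14.43 km/s.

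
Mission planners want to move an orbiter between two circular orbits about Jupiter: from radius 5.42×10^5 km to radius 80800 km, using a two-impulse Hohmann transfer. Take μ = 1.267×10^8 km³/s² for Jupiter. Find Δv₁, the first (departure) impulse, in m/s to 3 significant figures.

Δv₁ = 7500 m/s

Semi-major axis of the transfer orbit: a_t = (5.420×10^5 + 80800)/2 = 3.114×10^5 km.
On the circular orbit at r = 5.420×10^5 km, v_c = √(μ/r) = 15.289 km/s.
Transfer-orbit speed at the same r (vis-viva, a = a_t): v_t = √[μ(2/r − 1/a_t)] = 7.7882 km/s.
Δv₁ = |v_t − v_c| = |7.7882 − 15.289| = 7.501 km/s.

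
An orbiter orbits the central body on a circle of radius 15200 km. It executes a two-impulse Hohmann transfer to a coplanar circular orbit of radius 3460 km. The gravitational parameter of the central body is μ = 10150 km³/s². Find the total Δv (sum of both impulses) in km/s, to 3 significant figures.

Semi-major axis of the transfer orbit: a_t = (15200 + 3460)/2 = 9330 km.
Circular speed at r₁: v₁ = √(μ/r₁) = √(10150/15200) = 0.81717 km/s.
On the transfer ellipse at r₁, vis-viva gives v_a = √[μ(2/r₁ − 1/a_t)] = 0.49763 km/s.
First burn Δv₁ = |v_a − v₁| = 0.3195 km/s.
At r₂, v₂ = √(μ/r₂) = 1.71275 km/s.
Transfer-orbit speed at r₂: v_p = √[μ(2/r₂ − 1/a_t)] = 2.18613 km/s.
Second burn Δv₂ = |v₂ − v_p| = 0.4734 km/s.
Δv = Δv₁ + Δv₂ = 0.3195 + 0.4734 = 0.7929 km/s.

Δv = 0.793 km/s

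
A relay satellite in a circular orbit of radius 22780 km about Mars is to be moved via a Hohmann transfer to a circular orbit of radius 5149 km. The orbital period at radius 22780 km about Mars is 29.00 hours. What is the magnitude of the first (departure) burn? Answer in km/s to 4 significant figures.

Δv₁ = 0.5385 km/s

From Kepler's third law T² = 4π²r³/μ at r = 22780 km, T = 29.00 hours = 29.00 × 3600 s = 1.044×10^5 s: μ = 4π²r³/T² = 42817.4 km³/s².
Transfer-ellipse semi-major axis a_t = (r₁ + r₂)/2 = (22780 + 5149)/2 = 13964.5 km.
Circular speed at r = 22780 km: v_c = √(μ/r) = 1.371 km/s.
Vis-viva on the transfer ellipse at r = 22780 km gives v_t = √[μ(2/r − 1/a_t)] = 0.8325 km/s.
Δv₁ = |v_t − v_c| = |0.8325 − 1.371| = 0.5385 km/s.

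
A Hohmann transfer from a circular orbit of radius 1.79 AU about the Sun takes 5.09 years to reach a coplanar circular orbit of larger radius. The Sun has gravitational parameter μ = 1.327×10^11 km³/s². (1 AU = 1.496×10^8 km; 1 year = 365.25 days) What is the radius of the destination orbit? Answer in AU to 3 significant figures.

r₂ = 7.60 AU

In km: r₁ = 1.79 × 1.496×10^8 = 2.67784×10^8 km.
Transfer time t = 5.09 years × 365.25 × 86400 s = 1.60628184×10^8 s, and t = π√(a_t³/μ).
So a_t = (μ t²/π²)^(1/3) = (1.327×10^11 × (1.60628184×10^8)² / π²)^(1/3) = 7.0265×10^8 km.
Since a_t = (r₁ + r₂)/2, r₂ = 2a_t − r₁ = 2×7.0265×10^8 − 2.67784×10^8 = 1.137516×10^9 km.
In AU: r₂ = 1.137516×10^9 / 1.496×10^8 = 7.60 AU.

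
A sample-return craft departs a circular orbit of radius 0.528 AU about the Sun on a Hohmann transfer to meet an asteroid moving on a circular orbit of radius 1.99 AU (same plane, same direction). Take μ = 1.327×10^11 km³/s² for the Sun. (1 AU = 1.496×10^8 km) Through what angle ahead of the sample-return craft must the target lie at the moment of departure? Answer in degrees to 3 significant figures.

In km: r₁ = 0.528 × 1.496×10^8 = 7.89888×10^7 km; r₂ = 1.99 × 1.496×10^8 = 2.97704×10^8 km.
Semi-major axis of the transfer orbit: a_t = (7.89888×10^7 + 2.97704×10^8)/2 = 1.883464×10^8 km.
The half-period of the transfer ellipse is t = π√(a_t³/μ) = 2.229×10^7 s.
The target's mean motion on its circular orbit is ω₂ = √(μ/r₂³) = 7.092×10^-8 rad/s.
Angle swept by the target during transfer: ω₂·t = 1.581 rad = 90.58°.
Arrival is 180° from departure on the ellipse, so φ = 180° − 90.58° = 89.4°.

φ = 89.4°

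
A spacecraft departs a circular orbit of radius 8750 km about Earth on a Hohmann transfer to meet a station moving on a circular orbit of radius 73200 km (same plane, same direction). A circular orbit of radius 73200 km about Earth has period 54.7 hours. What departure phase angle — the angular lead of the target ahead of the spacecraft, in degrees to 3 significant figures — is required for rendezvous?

From Kepler's third law T² = 4π²r³/μ at r = 73200 km, T = 54.7 hours = 54.7 × 3600 s = 1.9692×10^5 s: μ = 4π²r³/T² = 3.99313×10^5 km³/s².
Semi-major axis of the transfer orbit: a_t = (8750 + 73200)/2 = 40975 km.
The half-period of the transfer ellipse is t = π√(a_t³/μ) = 41236 s.
Target angular speed ω₂ = √(μ/r₂³) = 3.1907×10^-5 rad/s.
Angle swept by the target during transfer: ω₂·t = 1.3157 rad = 75.38°.
The spacecraft traverses 180° on the transfer ellipse, so the target must lead by 180° − 75.38° = 105°.

φ = 105°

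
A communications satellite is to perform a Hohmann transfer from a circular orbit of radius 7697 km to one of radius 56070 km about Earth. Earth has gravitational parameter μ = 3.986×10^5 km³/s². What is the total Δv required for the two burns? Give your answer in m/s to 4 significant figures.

Δv = 3703 m/s

Semi-major axis of the transfer orbit: a_t = (7697 + 56070)/2 = 31883.5 km.
Circular speed at r₁: v₁ = √(μ/r₁) = √(3.986×10^5/7697) = 7.196 km/s.
On the transfer ellipse at r₁, v² = μ(2/r − 1/a) gives v_p = √[μ(2/r₁ − 1/a_t)] = 9.543 km/s.
First burn Δv₁ = |v_p − v₁| = 2.347 km/s.
Circular speed at r₂: v₂ = √(μ/r₂) = 2.666 km/s.
Transfer-orbit speed at r₂: v_a = √[μ(2/r₂ − 1/a_t)] = 1.310 km/s.
Second burn Δv₂ = |v₂ − v_a| = 1.356 km/s.
Δv = Δv₁ + Δv₂ = 2.347 + 1.356 = 3.703 km/s.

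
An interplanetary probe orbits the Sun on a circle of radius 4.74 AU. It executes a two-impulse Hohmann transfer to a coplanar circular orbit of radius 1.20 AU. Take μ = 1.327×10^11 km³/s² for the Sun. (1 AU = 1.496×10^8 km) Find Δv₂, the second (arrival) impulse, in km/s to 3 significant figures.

Δv₂ = 7.16 km/s

In km: r₁ = 4.74 × 1.496×10^8 = 7.09104×10^8 km; r₂ = 1.20 × 1.496×10^8 = 1.7952×10^8 km.
Semi-major axis of the transfer orbit: a_t = (7.09104×10^8 + 1.7952×10^8)/2 = 4.44312×10^8 km.
Circular speed at r = 1.7952×10^8 km: v_c = √(μ/r) = 27.188 km/s.
Vis-viva on the transfer ellipse at r = 1.7952×10^8 km gives v_t = √[μ(2/r − 1/a_t)] = 34.347 km/s.
Δv₂ = |v_t − v_c| = |34.347 − 27.188| = 7.159 km/s.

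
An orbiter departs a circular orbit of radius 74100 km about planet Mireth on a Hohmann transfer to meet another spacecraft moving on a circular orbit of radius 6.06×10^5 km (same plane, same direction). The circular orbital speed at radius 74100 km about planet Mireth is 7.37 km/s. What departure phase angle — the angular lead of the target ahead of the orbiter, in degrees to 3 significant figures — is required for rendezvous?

From the circular-orbit relation v² = μ/r at r = 74100 km: μ = v²r = (7.37)² × 74100 = 4.02488×10^6 km³/s².
Semi-major axis of the transfer orbit: a_t = (74100 + 6.060×10^5)/2 = 3.4005×10^5 km.
The half-period of the transfer ellipse is t = π√(a_t³/μ) = 3.105×10^5 s.
Target angular speed ω₂ = √(μ/r₂³) = 4.253×10^-6 rad/s.
Angle swept by the target during transfer: ω₂·t = 1.3206 rad = 75.66°.
The orbiter traverses 180° on the transfer ellipse, so the target must lead by 180° − 75.66° = 104°.

φ = 104°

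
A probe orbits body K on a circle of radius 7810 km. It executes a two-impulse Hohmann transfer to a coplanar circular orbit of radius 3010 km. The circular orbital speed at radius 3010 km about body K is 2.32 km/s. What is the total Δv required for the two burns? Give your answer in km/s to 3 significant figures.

Δv = 0.833 km/s

From the circular-orbit relation v² = μ/r at r = 3010 km: μ = v²r = (2.32)² × 3010 = 16201.0 km³/s².
The Hohmann ellipse has a_t = (r₁ + r₂)/2 = 5410 km.
At r₁ the circular-orbit speed is v₁ = √(μ/r₁) = 1.440 km/s.
On the transfer ellipse at r₁, vis-viva gives v_a = √[μ(2/r₁ − 1/a_t)] = 1.074 km/s.
First burn Δv₁ = |v_a − v₁| = 0.3660 km/s.
Circular speed at r₂: v₂ = √(μ/r₂) = 2.3200 km/s.
Transfer-orbit speed at r₂: v_p = √[μ(2/r₂ − 1/a_t)] = 2.7875 km/s.
Second burn Δv₂ = |v₂ − v_p| = 0.4675 km/s.
Total Δv = Δv₁ + Δv₂ = 0.8335 km/s.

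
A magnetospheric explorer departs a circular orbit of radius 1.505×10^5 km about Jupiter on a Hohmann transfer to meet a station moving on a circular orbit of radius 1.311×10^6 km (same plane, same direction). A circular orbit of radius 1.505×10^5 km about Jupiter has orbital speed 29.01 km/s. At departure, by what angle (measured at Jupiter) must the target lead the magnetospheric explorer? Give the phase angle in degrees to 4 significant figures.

From the circular-orbit relation v² = μ/r at r = 1.505×10^5 km: μ = v²r = (29.01)² × 1.505×10^5 = 1.26658×10^8 km³/s².
The Hohmann ellipse has a_t = (r₁ + r₂)/2 = 7.3075×10^5 km.
Transfer time t = π√(a_t³/μ) = 1.7438×10^5 s.
The target's mean motion on its circular orbit is ω₂ = √(μ/r₂³) = 7.4974×10^-6 rad/s.
Angle swept by the target during transfer: ω₂·t = 1.3074 rad = 74.91°.
The magnetospheric explorer traverses 180° on the transfer ellipse, so the target must lead by 180° − 74.91° = 105.1°.

φ = 105.1°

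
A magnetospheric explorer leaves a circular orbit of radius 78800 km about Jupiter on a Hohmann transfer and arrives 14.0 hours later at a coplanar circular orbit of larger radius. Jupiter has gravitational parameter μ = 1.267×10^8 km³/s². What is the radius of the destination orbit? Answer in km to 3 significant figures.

Transfer time t = 14.0 hours = 50400 s, and t = π√(a_t³/μ).
So a_t = (μ t²/π²)^(1/3) = (1.267×10^8 × (50400)² / π²)^(1/3) = 3.1948×10^5 km.
Since a_t = (r₁ + r₂)/2, r₂ = 2a_t − r₁ = 2×3.1948×10^5 − 78800 = 5.6016×10^5 km.

r₂ = 5.60×10^5 km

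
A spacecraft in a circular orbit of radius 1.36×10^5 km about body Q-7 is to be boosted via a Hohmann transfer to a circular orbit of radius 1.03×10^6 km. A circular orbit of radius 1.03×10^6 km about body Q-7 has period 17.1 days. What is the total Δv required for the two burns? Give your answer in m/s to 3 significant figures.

From Kepler's third law T² = 4π²r³/μ at r = 1.03×10^6 km, T = 17.1 days = 17.1 × 86400 s = 1.47744×10^6 s: μ = 4π²r³/T² = 1.97629×10^7 km³/s².
Semi-major axis of the transfer orbit: a_t = (1.360×10^5 + 1.030×10^6)/2 = 5.830×10^5 km.
Circular speed at r₁: v₁ = √(μ/r₁) = √(1.97629×10^7/1.360×10^5) = 12.055 km/s.
Transfer-orbit speed at r₁ (vis-viva equation): v_p = √[μ(2/r₁ − 1/a_t)] = 16.023 km/s.
First burn Δv₁ = |v_p − v₁| = 3.968 km/s.
At r₂, v₂ = √(μ/r₂) = 4.3803 km/s.
Transfer-orbit speed at r₂: v_a = √[μ(2/r₂ − 1/a_t)] = 2.1156 km/s.
Second burn Δv₂ = |v₂ − v_a| = 2.265 km/s.
Total Δv = Δv₁ + Δv₂ = 6.233 km/s.

Δv = 6230 m/s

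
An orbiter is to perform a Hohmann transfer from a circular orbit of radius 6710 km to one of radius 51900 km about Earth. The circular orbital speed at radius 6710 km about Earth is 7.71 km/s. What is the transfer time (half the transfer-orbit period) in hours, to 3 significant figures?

From the circular-orbit relation v² = μ/r at r = 6710 km: μ = v²r = (7.71)² × 6710 = 3.98870×10^5 km³/s².
The Hohmann ellipse has a_t = (r₁ + r₂)/2 = 29305 km.
Half the transfer-orbit period gives t = π√(a_t³/μ) = 24950 s.
Converting: 24950 s ÷ 3600 s/hour = 6.93 hours.

t = 6.93 hours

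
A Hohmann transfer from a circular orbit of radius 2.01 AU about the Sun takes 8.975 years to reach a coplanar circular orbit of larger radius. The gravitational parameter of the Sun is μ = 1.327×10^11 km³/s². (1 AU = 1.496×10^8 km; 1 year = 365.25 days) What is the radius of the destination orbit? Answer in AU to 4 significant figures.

In km: r₁ = 2.01 × 1.496×10^8 = 3.00696×10^8 km.
Transfer time t = 8.975 years × 365.25 × 86400 s = 2.8322946×10^8 s, and t = π√(a_t³/μ).
So a_t = (μ t²/π²)^(1/3) = (1.327×10^11 × (2.8322946×10^8)² / π²)^(1/3) = 1.0255×10^9 km.
Since a_t = (r₁ + r₂)/2, r₂ = 2a_t − r₁ = 2×1.0255×10^9 − 3.00696×10^8 = 1.750304×10^9 km.
In AU: r₂ = 1.750304×10^9 / 1.496×10^8 = 11.70 AU.

r₂ = 11.70 AU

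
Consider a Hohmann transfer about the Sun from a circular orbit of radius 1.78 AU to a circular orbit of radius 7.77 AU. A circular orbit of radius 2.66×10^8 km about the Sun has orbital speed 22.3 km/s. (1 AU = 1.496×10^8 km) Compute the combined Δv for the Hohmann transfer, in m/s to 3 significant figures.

From the circular-orbit relation v² = μ/r at r = 2.66×10^8 km: μ = v²r = (22.3)² × 2.66×10^8 = 1.32279×10^11 km³/s².
In km: r₁ = 1.78 × 1.496×10^8 = 2.66288×10^8 km; r₂ = 7.77 × 1.496×10^8 = 1.162392×10^9 km.
The Hohmann ellipse has a_t = (r₁ + r₂)/2 = 7.1434×10^8 km.
At r₁ the circular-orbit speed is v₁ = √(μ/r₁) = 22.288 km/s.
On the transfer ellipse at r₁, vis-viva equation gives v_p = √[μ(2/r₁ − 1/a_t)] = 28.431 km/s.
First burn Δv₁ = |v_p − v₁| = 6.143 km/s.
At r₂, v₂ = √(μ/r₂) = 10.66767 km/s.
Transfer-orbit speed at r₂: v_a = √[μ(2/r₂ − 1/a_t)] = 6.513174 km/s.
Second burn Δv₂ = |v₂ − v_a| = 4.154 km/s.
Total Δv = Δv₁ + Δv₂ = 10.30 km/s.

Δv = 10300 m/s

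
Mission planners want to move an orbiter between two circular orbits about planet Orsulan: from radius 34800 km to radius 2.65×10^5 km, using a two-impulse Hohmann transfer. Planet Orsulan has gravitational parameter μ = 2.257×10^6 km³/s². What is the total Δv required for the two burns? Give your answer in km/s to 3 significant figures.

The Hohmann ellipse has a_t = (r₁ + r₂)/2 = 1.499×10^5 km.
At r₁ the circular-orbit speed is v₁ = √(μ/r₁) = 8.053342 km/s.
On the transfer ellipse at r₁, vis-viva equation gives v_p = √[μ(2/r₁ − 1/a_t)] = 10.70775 km/s.
First burn Δv₁ = |v_p − v₁| = 2.6544 km/s.
Circular speed at r₂: v₂ = √(μ/r₂) = 2.91839 km/s.
Transfer-orbit speed at r₂: v_a = √[μ(2/r₂ − 1/a_t)] = 1.40615 km/s.
Second burn Δv₂ = |v₂ − v_a| = 1.5122 km/s.
Total Δv = Δv₁ + Δv₂ = 4.167 km/s.

Δv = 4.17 km/s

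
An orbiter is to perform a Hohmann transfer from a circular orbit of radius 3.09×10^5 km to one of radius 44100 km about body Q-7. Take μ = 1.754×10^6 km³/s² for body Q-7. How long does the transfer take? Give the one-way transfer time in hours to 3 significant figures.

t = 48.9 hours

The Hohmann ellipse has a_t = (r₁ + r₂)/2 = 1.7655×10^5 km.
Transfer time t = π√(a_t³/μ) = π√((1.7655×10^5)³ / 1.754×10^6) = 1.760×10^5 s.
Converting: 1.760×10^5 s ÷ 3600 s/hour = 48.9 hours.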